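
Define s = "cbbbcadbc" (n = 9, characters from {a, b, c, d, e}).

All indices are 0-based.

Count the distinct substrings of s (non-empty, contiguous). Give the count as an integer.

rank→(start, suffix):
  0 → (5, 'adbc')
  1 → (1, 'bbbcadbc')
  2 → (2, 'bbcadbc')
  3 → (7, 'bc')
  4 → (3, 'bcadbc')
  5 → (8, 'c')
  6 → (4, 'cadbc')
  7 → (0, 'cbbbcadbc')
  8 → (6, 'dbc')

SA = [5, 1, 2, 7, 3, 8, 4, 0, 6]
[i] adj suffixes → lcp
  [1] 5/1 → 0 ('')
  [2] 1/2 → 2 ('bb')
  [3] 2/7 → 1 ('b')
  [4] 7/3 → 2 ('bc')
  [5] 3/8 → 0 ('')
  [6] 8/4 → 1 ('c')
  [7] 4/0 → 1 ('c')
  [8] 0/6 → 0 ('')

n(n+1)/2 = 9·10/2 = 45
Σ LCP = 0 + 0 + 2 + 1 + 2 + 0 + 1 + 1 + 0 = 7
distinct = 45 − 7 = 38

38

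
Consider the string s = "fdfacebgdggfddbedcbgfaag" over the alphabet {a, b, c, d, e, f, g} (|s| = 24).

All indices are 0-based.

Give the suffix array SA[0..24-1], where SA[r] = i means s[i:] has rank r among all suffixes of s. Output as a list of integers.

[21, 3, 22, 14, 6, 18, 17, 4, 13, 16, 12, 1, 8, 5, 15, 20, 2, 11, 0, 23, 7, 19, 10, 9]

sorted suffixes:
  #0 SA[0]=21  'aag'
  #1 SA[1]=3  'acebgdggfddbedcbgfaag'
  #2 SA[2]=22  'ag'
  #3 SA[3]=14  'bedcbgfaag'
  #4 SA[4]=6  'bgdggfddbedcbgfaag'
  #5 SA[5]=18  'bgfaag'
  #6 SA[6]=17  'cbgfaag'
  #7 SA[7]=4  'cebgdggfddbedcbgfaag'
  #8 SA[8]=13  'dbedcbgfaag'
  #9 SA[9]=16  'dcbgfaag'
  #10 SA[10]=12  'ddbedcbgfaag'
  #11 SA[11]=1  'dfacebgdggfddbedcbgfaag'
  #12 SA[12]=8  'dggfddbedcbgfaag'
  #13 SA[13]=5  'ebgdggfddbedcbgfaag'
  #14 SA[14]=15  'edcbgfaag'
  #15 SA[15]=20  'faag'
  #16 SA[16]=2  'facebgdggfddbedcbgfaag'
  #17 SA[17]=11  'fddbedcbgfaag'
  #18 SA[18]=0  'fdfacebgdggfddbedcbgfaag'
  #19 SA[19]=23  'g'
  #20 SA[20]=7  'gdggfddbedcbgfaag'
  #21 SA[21]=19  'gfaag'
  #22 SA[22]=10  'gfddbedcbgfaag'
  #23 SA[23]=9  'ggfddbedcbgfaag'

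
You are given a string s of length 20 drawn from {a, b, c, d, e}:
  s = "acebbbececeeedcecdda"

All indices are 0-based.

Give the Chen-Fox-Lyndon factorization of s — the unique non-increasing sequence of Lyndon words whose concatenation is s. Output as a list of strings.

emit factor 1: 'acebbbececeeedcecdd' (i=0, period=19)
emit factor 2: 'a' (i=19, period=1)

["acebbbececeeedcecdd", "a"]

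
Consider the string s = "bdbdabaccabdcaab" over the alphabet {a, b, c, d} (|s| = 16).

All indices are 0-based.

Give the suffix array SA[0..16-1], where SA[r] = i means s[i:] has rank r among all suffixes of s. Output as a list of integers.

sorted suffixes:
  #0 SA[0]=13  'aab'
  #1 SA[1]=14  'ab'
  #2 SA[2]=4  'abaccabdcaab'
  #3 SA[3]=9  'abdcaab'
  #4 SA[4]=6  'accabdcaab'
  #5 SA[5]=15  'b'
  #6 SA[6]=5  'baccabdcaab'
  #7 SA[7]=2  'bdabaccabdcaab'
  #8 SA[8]=0  'bdbdabaccabdcaab'
  #9 SA[9]=10  'bdcaab'
  #10 SA[10]=12  'caab'
  #11 SA[11]=8  'cabdcaab'
  #12 SA[12]=7  'ccabdcaab'
  #13 SA[13]=3  'dabaccabdcaab'
  #14 SA[14]=1  'dbdabaccabdcaab'
  #15 SA[15]=11  'dcaab'

[13, 14, 4, 9, 6, 15, 5, 2, 0, 10, 12, 8, 7, 3, 1, 11]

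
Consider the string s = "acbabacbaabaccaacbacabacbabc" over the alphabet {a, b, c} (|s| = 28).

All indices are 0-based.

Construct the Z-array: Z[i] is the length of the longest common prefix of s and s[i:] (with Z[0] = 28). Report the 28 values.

[28, 0, 0, 1, 0, 4, 0, 0, 1, 1, 0, 2, 0, 0, 1, 4, 0, 0, 2, 0, 1, 0, 5, 0, 0, 1, 0, 0]

Z[0]=28
i=1: outside box; Z[1]=0
i=2: outside box; Z[2]=0
i=3: outside box; Z[3]=1 extend→box=[3,4)
i=4: outside box; Z[4]=0
i=5: outside box; Z[5]=4 extend→box=[5,9)
i=6: min(r-i=3, Z[1]=0)=0; Z[6]=0
i=7: min(r-i=2, Z[2]=0)=0; Z[7]=0
i=8: min(r-i=1, Z[3]=1)=1; Z[8]=1
i=9: outside box; Z[9]=1 extend→box=[9,10)
i=10: outside box; Z[10]=0
i=11: outside box; Z[11]=2 extend→box=[11,13)
i=12: min(r-i=1, Z[1]=0)=0; Z[12]=0
i=13: outside box; Z[13]=0
i=14: outside box; Z[14]=1 extend→box=[14,15)
i=15: outside box; Z[15]=4 extend→box=[15,19)
i=16: min(r-i=3, Z[1]=0)=0; Z[16]=0
i=17: min(r-i=2, Z[2]=0)=0; Z[17]=0
i=18: min(r-i=1, Z[3]=1)=1; Z[18]=2 extend→box=[18,20)
i=19: min(r-i=1, Z[1]=0)=0; Z[19]=0
i=20: outside box; Z[20]=1 extend→box=[20,21)
i=21: outside box; Z[21]=0
i=22: outside box; Z[22]=5 extend→box=[22,27)
i=23: min(r-i=4, Z[1]=0)=0; Z[23]=0
i=24: min(r-i=3, Z[2]=0)=0; Z[24]=0
i=25: min(r-i=2, Z[3]=1)=1; Z[25]=1
i=26: min(r-i=1, Z[4]=0)=0; Z[26]=0
i=27: outside box; Z[27]=0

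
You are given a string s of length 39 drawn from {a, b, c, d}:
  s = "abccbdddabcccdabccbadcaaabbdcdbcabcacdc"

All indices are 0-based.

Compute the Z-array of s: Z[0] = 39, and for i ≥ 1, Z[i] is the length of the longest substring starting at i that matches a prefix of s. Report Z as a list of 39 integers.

[39, 0, 0, 0, 0, 0, 0, 0, 4, 0, 0, 0, 0, 0, 5, 0, 0, 0, 0, 1, 0, 0, 1, 1, 2, 0, 0, 0, 0, 0, 0, 0, 3, 0, 0, 1, 0, 0, 0]

Z[0]=39
i=1: outside box; Z[1]=0
i=2: outside box; Z[2]=0
i=3: outside box; Z[3]=0
i=4: outside box; Z[4]=0
i=5: outside box; Z[5]=0
i=6: outside box; Z[6]=0
i=7: outside box; Z[7]=0
i=8: outside box; Z[8]=4 grow→box=[8,12)
i=9: min(r-i=3, Z[1]=0)=0; Z[9]=0
i=10: min(r-i=2, Z[2]=0)=0; Z[10]=0
i=11: min(r-i=1, Z[3]=0)=0; Z[11]=0
i=12: outside box; Z[12]=0
i=13: outside box; Z[13]=0
i=14: outside box; Z[14]=5 grow→box=[14,19)
i=15: min(r-i=4, Z[1]=0)=0; Z[15]=0
i=16: min(r-i=3, Z[2]=0)=0; Z[16]=0
i=17: min(r-i=2, Z[3]=0)=0; Z[17]=0
i=18: min(r-i=1, Z[4]=0)=0; Z[18]=0
i=19: outside box; Z[19]=1 grow→box=[19,20)
i=20: outside box; Z[20]=0
i=21: outside box; Z[21]=0
i=22: outside box; Z[22]=1 grow→box=[22,23)
i=23: outside box; Z[23]=1 grow→box=[23,24)
i=24: outside box; Z[24]=2 grow→box=[24,26)
i=25: min(r-i=1, Z[1]=0)=0; Z[25]=0
i=26: outside box; Z[26]=0
i=27: outside box; Z[27]=0
i=28: outside box; Z[28]=0
i=29: outside box; Z[29]=0
i=30: outside box; Z[30]=0
i=31: outside box; Z[31]=0
i=32: outside box; Z[32]=3 grow→box=[32,35)
i=33: min(r-i=2, Z[1]=0)=0; Z[33]=0
i=34: min(r-i=1, Z[2]=0)=0; Z[34]=0
i=35: outside box; Z[35]=1 grow→box=[35,36)
i=36: outside box; Z[36]=0
i=37: outside box; Z[37]=0
i=38: outside box; Z[38]=0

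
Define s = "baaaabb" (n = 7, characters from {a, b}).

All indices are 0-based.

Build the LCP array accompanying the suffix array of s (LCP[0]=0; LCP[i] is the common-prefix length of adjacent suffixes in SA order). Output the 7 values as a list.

rank | idx | suffix
   0 |   1 | aaaabb
   1 |   2 | aaabb
   2 |   3 | aabb
   3 |   4 | abb
   4 |   6 | b
   5 |   0 | baaaabb
   6 |   5 | bb

SA = [1, 2, 3, 4, 6, 0, 5]
i: (SA[i-1],SA[i]) lcp shared
  1: (1,2) 3 'aaa'
  2: (2,3) 2 'aa'
  3: (3,4) 1 'a'
  4: (4,6) 0 ''
  5: (6,0) 1 'b'
  6: (0,5) 1 'b'

[0, 3, 2, 1, 0, 1, 1]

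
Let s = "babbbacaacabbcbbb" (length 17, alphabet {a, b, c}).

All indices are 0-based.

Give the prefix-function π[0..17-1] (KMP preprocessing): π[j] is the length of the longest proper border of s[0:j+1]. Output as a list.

π[0] = 0
j=1 s[j]='a': π[1]=0 (border '')
j=2 s[j]='b': π[2]=1 (border 'b')
j=3 s[j]='b': k: 1→0; π[3]=1 (border 'b')
j=4 s[j]='b': k: 1→0; π[4]=1 (border 'b')
j=5 s[j]='a': π[5]=2 (border 'ba')
j=6 s[j]='c': k: 2→0; π[6]=0 (border '')
j=7 s[j]='a': π[7]=0 (border '')
j=8 s[j]='a': π[8]=0 (border '')
j=9 s[j]='c': π[9]=0 (border '')
j=10 s[j]='a': π[10]=0 (border '')
j=11 s[j]='b': π[11]=1 (border 'b')
j=12 s[j]='b': k: 1→0; π[12]=1 (border 'b')
j=13 s[j]='c': k: 1→0; π[13]=0 (border '')
j=14 s[j]='b': π[14]=1 (border 'b')
j=15 s[j]='b': k: 1→0; π[15]=1 (border 'b')
j=16 s[j]='b': k: 1→0; π[16]=1 (border 'b')

[0, 0, 1, 1, 1, 2, 0, 0, 0, 0, 0, 1, 1, 0, 1, 1, 1]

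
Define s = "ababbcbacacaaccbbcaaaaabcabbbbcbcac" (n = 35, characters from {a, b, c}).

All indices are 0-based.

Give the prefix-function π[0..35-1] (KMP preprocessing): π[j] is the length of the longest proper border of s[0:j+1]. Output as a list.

π[0] = 0
j=1 s[j]='b': π[1]=0 (border '')
j=2 s[j]='a': π[2]=1 (border 'a')
j=3 s[j]='b': π[3]=2 (border 'ab')
j=4 s[j]='b': k: 2→0; π[4]=0 (border '')
j=5 s[j]='c': π[5]=0 (border '')
j=6 s[j]='b': π[6]=0 (border '')
j=7 s[j]='a': π[7]=1 (border 'a')
j=8 s[j]='c': k: 1→0; π[8]=0 (border '')
j=9 s[j]='a': π[9]=1 (border 'a')
j=10 s[j]='c': k: 1→0; π[10]=0 (border '')
j=11 s[j]='a': π[11]=1 (border 'a')
j=12 s[j]='a': k: 1→0; π[12]=1 (border 'a')
j=13 s[j]='c': k: 1→0; π[13]=0 (border '')
j=14 s[j]='c': π[14]=0 (border '')
j=15 s[j]='b': π[15]=0 (border '')
j=16 s[j]='b': π[16]=0 (border '')
j=17 s[j]='c': π[17]=0 (border '')
j=18 s[j]='a': π[18]=1 (border 'a')
j=19 s[j]='a': k: 1→0; π[19]=1 (border 'a')
j=20 s[j]='a': k: 1→0; π[20]=1 (border 'a')
j=21 s[j]='a': k: 1→0; π[21]=1 (border 'a')
j=22 s[j]='a': k: 1→0; π[22]=1 (border 'a')
j=23 s[j]='b': π[23]=2 (border 'ab')
j=24 s[j]='c': k: 2→0; π[24]=0 (border '')
j=25 s[j]='a': π[25]=1 (border 'a')
j=26 s[j]='b': π[26]=2 (border 'ab')
j=27 s[j]='b': k: 2→0; π[27]=0 (border '')
j=28 s[j]='b': π[28]=0 (border '')
j=29 s[j]='b': π[29]=0 (border '')
j=30 s[j]='c': π[30]=0 (border '')
j=31 s[j]='b': π[31]=0 (border '')
j=32 s[j]='c': π[32]=0 (border '')
j=33 s[j]='a': π[33]=1 (border 'a')
j=34 s[j]='c': k: 1→0; π[34]=0 (border '')

[0, 0, 1, 2, 0, 0, 0, 1, 0, 1, 0, 1, 1, 0, 0, 0, 0, 0, 1, 1, 1, 1, 1, 2, 0, 1, 2, 0, 0, 0, 0, 0, 0, 1, 0]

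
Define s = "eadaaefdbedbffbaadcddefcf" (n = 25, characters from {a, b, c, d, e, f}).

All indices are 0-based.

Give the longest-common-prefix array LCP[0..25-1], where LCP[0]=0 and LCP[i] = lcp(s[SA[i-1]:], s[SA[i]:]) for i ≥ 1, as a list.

rank | idx | suffix
   0 |  15 | aadcddefcf
   1 |   3 | aaefdbedbffbaadcddefcf
   2 |   1 | adaaefdbedbffbaadcddefcf
   3 |  16 | adcddefcf
   4 |   4 | aefdbedbffbaadcddefcf
   5 |  14 | baadcddefcf
   6 |   8 | bedbffbaadcddefcf
   7 |  11 | bffbaadcddefcf
   8 |  18 | cddefcf
   9 |  23 | cf
  10 |   2 | daaefdbedbffbaadcddefcf
  11 |   7 | dbedbffbaadcddefcf
  12 |  10 | dbffbaadcddefcf
  13 |  17 | dcddefcf
  14 |  19 | ddefcf
  15 |  20 | defcf
  16 |   0 | eadaaefdbedbffbaadcddefcf
  17 |   9 | edbffbaadcddefcf
  18 |  21 | efcf
  19 |   5 | efdbedbffbaadcddefcf
  20 |  24 | f
  21 |  13 | fbaadcddefcf
  22 |  22 | fcf
  23 |   6 | fdbedbffbaadcddefcf
  24 |  12 | ffbaadcddefcf

SA = [15, 3, 1, 16, 4, 14, 8, 11, 18, 23, 2, 7, 10, 17, 19, 20, 0, 9, 21, 5, 24, 13, 22, 6, 12]
i: (SA[i-1],SA[i]) lcp shared
  1: (15,3) 2 'aa'
  2: (3,1) 1 'a'
  3: (1,16) 2 'ad'
  4: (16,4) 1 'a'
  5: (4,14) 0 ''
  6: (14,8) 1 'b'
  7: (8,11) 1 'b'
  8: (11,18) 0 ''
  9: (18,23) 1 'c'
  10: (23,2) 0 ''
  11: (2,7) 1 'd'
  12: (7,10) 2 'db'
  13: (10,17) 1 'd'
  14: (17,19) 1 'd'
  15: (19,20) 1 'd'
  16: (20,0) 0 ''
  17: (0,9) 1 'e'
  18: (9,21) 1 'e'
  19: (21,5) 2 'ef'
  20: (5,24) 0 ''
  21: (24,13) 1 'f'
  22: (13,22) 1 'f'
  23: (22,6) 1 'f'
  24: (6,12) 1 'f'

[0, 2, 1, 2, 1, 0, 1, 1, 0, 1, 0, 1, 2, 1, 1, 1, 0, 1, 1, 2, 0, 1, 1, 1, 1]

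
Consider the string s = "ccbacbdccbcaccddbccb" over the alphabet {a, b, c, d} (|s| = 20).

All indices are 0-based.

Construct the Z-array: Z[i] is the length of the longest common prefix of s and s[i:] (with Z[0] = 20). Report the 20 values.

[20, 1, 0, 0, 1, 0, 0, 3, 1, 0, 1, 0, 2, 1, 0, 0, 0, 3, 1, 0]

Z[0]=20
i=1: i≥r, start 0; Z[1]=1 scan→box=[1,2)
i=2: i≥r, start 0; Z[2]=0
i=3: i≥r, start 0; Z[3]=0
i=4: i≥r, start 0; Z[4]=1 scan→box=[4,5)
i=5: i≥r, start 0; Z[5]=0
i=6: i≥r, start 0; Z[6]=0
i=7: i≥r, start 0; Z[7]=3 scan→box=[7,10)
i=8: min(r-i=2, Z[1]=1)=1; Z[8]=1
i=9: min(r-i=1, Z[2]=0)=0; Z[9]=0
i=10: i≥r, start 0; Z[10]=1 scan→box=[10,11)
i=11: i≥r, start 0; Z[11]=0
i=12: i≥r, start 0; Z[12]=2 scan→box=[12,14)
i=13: min(r-i=1, Z[1]=1)=1; Z[13]=1
i=14: i≥r, start 0; Z[14]=0
i=15: i≥r, start 0; Z[15]=0
i=16: i≥r, start 0; Z[16]=0
i=17: i≥r, start 0; Z[17]=3 scan→box=[17,20)
i=18: min(r-i=2, Z[1]=1)=1; Z[18]=1
i=19: min(r-i=1, Z[2]=0)=0; Z[19]=0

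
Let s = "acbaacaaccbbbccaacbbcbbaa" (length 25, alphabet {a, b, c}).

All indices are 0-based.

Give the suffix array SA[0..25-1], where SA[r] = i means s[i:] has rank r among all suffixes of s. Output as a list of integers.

[24, 23, 3, 15, 6, 4, 0, 16, 7, 22, 2, 21, 10, 18, 11, 19, 12, 14, 5, 1, 20, 9, 17, 13, 8]

rank | idx | suffix
   0 |  24 | a
   1 |  23 | aa
   2 |   3 | aacaaccbbbccaacbbcbbaa
   3 |  15 | aacbbcbbaa
   4 |   6 | aaccbbbccaacbbcbbaa
   5 |   4 | acaaccbbbccaacbbcbbaa
   6 |   0 | acbaacaaccbbbccaacbbcbbaa
   7 |  16 | acbbcbbaa
   8 |   7 | accbbbccaacbbcbbaa
   9 |  22 | baa
  10 |   2 | baacaaccbbbccaacbbcbbaa
  11 |  21 | bbaa
  12 |  10 | bbbccaacbbcbbaa
  13 |  18 | bbcbbaa
  14 |  11 | bbccaacbbcbbaa
  15 |  19 | bcbbaa
  16 |  12 | bccaacbbcbbaa
  17 |  14 | caacbbcbbaa
  18 |   5 | caaccbbbccaacbbcbbaa
  19 |   1 | cbaacaaccbbbccaacbbcbbaa
  20 |  20 | cbbaa
  21 |   9 | cbbbccaacbbcbbaa
  22 |  17 | cbbcbbaa
  23 |  13 | ccaacbbcbbaa
  24 |   8 | ccbbbccaacbbcbbaa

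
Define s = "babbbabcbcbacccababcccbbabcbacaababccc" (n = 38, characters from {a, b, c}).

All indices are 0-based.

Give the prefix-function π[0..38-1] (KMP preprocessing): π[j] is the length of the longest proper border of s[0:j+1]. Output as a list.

π[0] = 0
j=1 s[j]='a': π[1]=0 (border '')
j=2 s[j]='b': π[2]=1 (border 'b')
j=3 s[j]='b': k: 1→0; π[3]=1 (border 'b')
j=4 s[j]='b': k: 1→0; π[4]=1 (border 'b')
j=5 s[j]='a': π[5]=2 (border 'ba')
j=6 s[j]='b': π[6]=3 (border 'bab')
j=7 s[j]='c': k: 3→1→0; π[7]=0 (border '')
j=8 s[j]='b': π[8]=1 (border 'b')
j=9 s[j]='c': k: 1→0; π[9]=0 (border '')
j=10 s[j]='b': π[10]=1 (border 'b')
j=11 s[j]='a': π[11]=2 (border 'ba')
j=12 s[j]='c': k: 2→0; π[12]=0 (border '')
j=13 s[j]='c': π[13]=0 (border '')
j=14 s[j]='c': π[14]=0 (border '')
j=15 s[j]='a': π[15]=0 (border '')
j=16 s[j]='b': π[16]=1 (border 'b')
j=17 s[j]='a': π[17]=2 (border 'ba')
j=18 s[j]='b': π[18]=3 (border 'bab')
j=19 s[j]='c': k: 3→1→0; π[19]=0 (border '')
j=20 s[j]='c': π[20]=0 (border '')
j=21 s[j]='c': π[21]=0 (border '')
j=22 s[j]='b': π[22]=1 (border 'b')
j=23 s[j]='b': k: 1→0; π[23]=1 (border 'b')
j=24 s[j]='a': π[24]=2 (border 'ba')
j=25 s[j]='b': π[25]=3 (border 'bab')
j=26 s[j]='c': k: 3→1→0; π[26]=0 (border '')
j=27 s[j]='b': π[27]=1 (border 'b')
j=28 s[j]='a': π[28]=2 (border 'ba')
j=29 s[j]='c': k: 2→0; π[29]=0 (border '')
j=30 s[j]='a': π[30]=0 (border '')
j=31 s[j]='a': π[31]=0 (border '')
j=32 s[j]='b': π[32]=1 (border 'b')
j=33 s[j]='a': π[33]=2 (border 'ba')
j=34 s[j]='b': π[34]=3 (border 'bab')
j=35 s[j]='c': k: 3→1→0; π[35]=0 (border '')
j=36 s[j]='c': π[36]=0 (border '')
j=37 s[j]='c': π[37]=0 (border '')

[0, 0, 1, 1, 1, 2, 3, 0, 1, 0, 1, 2, 0, 0, 0, 0, 1, 2, 3, 0, 0, 0, 1, 1, 2, 3, 0, 1, 2, 0, 0, 0, 1, 2, 3, 0, 0, 0]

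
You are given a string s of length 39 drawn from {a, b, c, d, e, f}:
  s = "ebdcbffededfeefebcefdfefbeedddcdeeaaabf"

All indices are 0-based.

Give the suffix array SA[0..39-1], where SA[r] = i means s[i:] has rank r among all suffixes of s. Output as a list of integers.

[34, 35, 36, 16, 1, 24, 37, 4, 3, 30, 17, 2, 29, 28, 27, 8, 31, 10, 20, 33, 15, 0, 26, 7, 9, 32, 25, 12, 22, 18, 13, 38, 23, 19, 14, 6, 11, 21, 5]

sorted suffixes:
  #0 SA[0]=34  'aaabf'
  #1 SA[1]=35  'aabf'
  #2 SA[2]=36  'abf'
  #3 SA[3]=16  'bcefdfefbeedddcdeeaaabf'
  #4 SA[4]=1  'bdcbffededfeefebcefdfefbeedddcdeeaaabf'
  #5 SA[5]=24  'beedddcdeeaaabf'
  #6 SA[6]=37  'bf'
  #7 SA[7]=4  'bffededfeefebcefdfefbeedddcdeeaaabf'
  #8 SA[8]=3  'cbffededfeefebcefdfefbeedddcdeeaaabf'
  #9 SA[9]=30  'cdeeaaabf'
  #10 SA[10]=17  'cefdfefbeedddcdeeaaabf'
  #11 SA[11]=2  'dcbffededfeefebcefdfefbeedddcdeeaaabf'
  #12 SA[12]=29  'dcdeeaaabf'
  #13 SA[13]=28  'ddcdeeaaabf'
  #14 SA[14]=27  'dddcdeeaaabf'
  #15 SA[15]=8  'dedfeefebcefdfefbeedddcdeeaaabf'
  #16 SA[16]=31  'deeaaabf'
  #17 SA[17]=10  'dfeefebcefdfefbeedddcdeeaaabf'
  #18 SA[18]=20  'dfefbeedddcdeeaaabf'
  #19 SA[19]=33  'eaaabf'
  #20 SA[20]=15  'ebcefdfefbeedddcdeeaaabf'
  #21 SA[21]=0  'ebdcbffededfeefebcefdfefbeedddcdeeaaabf'
  #22 SA[22]=26  'edddcdeeaaabf'
  #23 SA[23]=7  'ededfeefebcefdfefbeedddcdeeaaabf'
  #24 SA[24]=9  'edfeefebcefdfefbeedddcdeeaaabf'
  #25 SA[25]=32  'eeaaabf'
  #26 SA[26]=25  'eedddcdeeaaabf'
  #27 SA[27]=12  'eefebcefdfefbeedddcdeeaaabf'
  #28 SA[28]=22  'efbeedddcdeeaaabf'
  #29 SA[29]=18  'efdfefbeedddcdeeaaabf'
  #30 SA[30]=13  'efebcefdfefbeedddcdeeaaabf'
  #31 SA[31]=38  'f'
  #32 SA[32]=23  'fbeedddcdeeaaabf'
  #33 SA[33]=19  'fdfefbeedddcdeeaaabf'
  #34 SA[34]=14  'febcefdfefbeedddcdeeaaabf'
  #35 SA[35]=6  'fededfeefebcefdfefbeedddcdeeaaabf'
  #36 SA[36]=11  'feefebcefdfefbeedddcdeeaaabf'
  #37 SA[37]=21  'fefbeedddcdeeaaabf'
  #38 SA[38]=5  'ffededfeefebcefdfefbeedddcdeeaaabf'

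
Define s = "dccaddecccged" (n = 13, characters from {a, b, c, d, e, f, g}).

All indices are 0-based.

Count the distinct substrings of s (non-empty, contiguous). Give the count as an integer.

rank→(start, suffix):
  0 → (3, 'addecccged')
  1 → (2, 'caddecccged')
  2 → (1, 'ccaddecccged')
  3 → (7, 'cccged')
  4 → (8, 'ccged')
  5 → (9, 'cged')
  6 → (12, 'd')
  7 → (0, 'dccaddecccged')
  8 → (4, 'ddecccged')
  9 → (5, 'decccged')
  10 → (6, 'ecccged')
  11 → (11, 'ed')
  12 → (10, 'ged')

SA = [3, 2, 1, 7, 8, 9, 12, 0, 4, 5, 6, 11, 10]
rank  pair      lcp
   1  s[3:],s[2:]  0  ''
   2  s[2:],s[1:]  1  'c'
   3  s[1:],s[7:]  2  'cc'
   4  s[7:],s[8:]  2  'cc'
   5  s[8:],s[9:]  1  'c'
   6  s[9:],s[12:]  0  ''
   7  s[12:],s[0:]  1  'd'
   8  s[0:],s[4:]  1  'd'
   9  s[4:],s[5:]  1  'd'
  10  s[5:],s[6:]  0  ''
  11  s[6:],s[11:]  1  'e'
  12  s[11:],s[10:]  0  ''

n(n+1)/2 = 13·14/2 = 91
Σ LCP = 0 + 0 + 1 + 2 + 2 + 1 + 0 + 1 + 1 + 1 + 0 + 1 + 0 = 10
distinct = 91 − 10 = 81

81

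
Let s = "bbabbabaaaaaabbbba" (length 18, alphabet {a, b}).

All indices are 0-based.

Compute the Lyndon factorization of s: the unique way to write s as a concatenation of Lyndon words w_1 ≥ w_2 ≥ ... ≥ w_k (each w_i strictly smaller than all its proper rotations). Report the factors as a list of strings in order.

["b", "b", "abb", "ab", "aaaaaabbbb", "a"]

emit factor 1: 'b' (i=0, period=1)
emit factor 2: 'b' (i=1, period=1)
emit factor 3: 'abb' (i=2, period=3)
emit factor 4: 'ab' (i=5, period=2)
emit factor 5: 'aaaaaabbbb' (i=7, period=10)
emit factor 6: 'a' (i=17, period=1)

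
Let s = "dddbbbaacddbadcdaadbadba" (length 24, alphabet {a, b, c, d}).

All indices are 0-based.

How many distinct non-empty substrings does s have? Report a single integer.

260

rank→(start, suffix):
  0 → (23, 'a')
  1 → (6, 'aacddbadcdaadbadba')
  2 → (16, 'aadbadba')
  3 → (7, 'acddbadcdaadbadba')
  4 → (20, 'adba')
  5 → (17, 'adbadba')
  6 → (12, 'adcdaadbadba')
  7 → (22, 'ba')
  8 → (5, 'baacddbadcdaadbadba')
  9 → (19, 'badba')
  10 → (11, 'badcdaadbadba')
  11 → (4, 'bbaacddbadcdaadbadba')
  12 → (3, 'bbbaacddbadcdaadbadba')
  13 → (14, 'cdaadbadba')
  14 → (8, 'cddbadcdaadbadba')
  15 → (15, 'daadbadba')
  16 → (21, 'dba')
  17 → (18, 'dbadba')
  18 → (10, 'dbadcdaadbadba')
  19 → (2, 'dbbbaacddbadcdaadbadba')
  20 → (13, 'dcdaadbadba')
  21 → (9, 'ddbadcdaadbadba')
  22 → (1, 'ddbbbaacddbadcdaadbadba')
  23 → (0, 'dddbbbaacddbadcdaadbadba')

SA = [23, 6, 16, 7, 20, 17, 12, 22, 5, 19, 11, 4, 3, 14, 8, 15, 21, 18, 10, 2, 13, 9, 1, 0]
[i] adj suffixes → lcp
  [1] 23/6 → 1 ('a')
  [2] 6/16 → 2 ('aa')
  [3] 16/7 → 1 ('a')
  [4] 7/20 → 1 ('a')
  [5] 20/17 → 4 ('adba')
  [6] 17/12 → 2 ('ad')
  [7] 12/22 → 0 ('')
  [8] 22/5 → 2 ('ba')
  [9] 5/19 → 2 ('ba')
  [10] 19/11 → 3 ('bad')
  [11] 11/4 → 1 ('b')
  [12] 4/3 → 2 ('bb')
  [13] 3/14 → 0 ('')
  [14] 14/8 → 2 ('cd')
  [15] 8/15 → 0 ('')
  [16] 15/21 → 1 ('d')
  [17] 21/18 → 3 ('dba')
  [18] 18/10 → 4 ('dbad')
  [19] 10/2 → 2 ('db')
  [20] 2/13 → 1 ('d')
  [21] 13/9 → 1 ('d')
  [22] 9/1 → 3 ('ddb')
  [23] 1/0 → 2 ('dd')

n(n+1)/2 = 24·25/2 = 300
Σ LCP = 0 + 1 + 2 + 1 + 1 + 4 + 2 + 0 + 2 + 2 + 3 + 1 + 2 + 0 + 2 + 0 + 1 + 3 + 4 + 2 + 1 + 1 + 3 + 2 = 40
distinct = 300 − 40 = 260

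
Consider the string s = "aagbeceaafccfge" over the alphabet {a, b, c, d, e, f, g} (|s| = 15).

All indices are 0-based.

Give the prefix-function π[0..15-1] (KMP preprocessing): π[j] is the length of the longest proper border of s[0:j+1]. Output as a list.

π[0] = 0
j=1 s[j]='a': π[1]=1 (border 'a')
j=2 s[j]='g': k: 1→0; π[2]=0 (border '')
j=3 s[j]='b': π[3]=0 (border '')
j=4 s[j]='e': π[4]=0 (border '')
j=5 s[j]='c': π[5]=0 (border '')
j=6 s[j]='e': π[6]=0 (border '')
j=7 s[j]='a': π[7]=1 (border 'a')
j=8 s[j]='a': π[8]=2 (border 'aa')
j=9 s[j]='f': k: 2→1→0; π[9]=0 (border '')
j=10 s[j]='c': π[10]=0 (border '')
j=11 s[j]='c': π[11]=0 (border '')
j=12 s[j]='f': π[12]=0 (border '')
j=13 s[j]='g': π[13]=0 (border '')
j=14 s[j]='e': π[14]=0 (border '')

[0, 1, 0, 0, 0, 0, 0, 1, 2, 0, 0, 0, 0, 0, 0]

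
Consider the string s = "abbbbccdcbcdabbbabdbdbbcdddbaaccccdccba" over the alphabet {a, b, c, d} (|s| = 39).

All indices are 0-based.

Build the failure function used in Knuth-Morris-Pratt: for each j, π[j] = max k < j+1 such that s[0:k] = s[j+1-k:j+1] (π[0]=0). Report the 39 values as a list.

[0, 0, 0, 0, 0, 0, 0, 0, 0, 0, 0, 0, 1, 2, 3, 4, 1, 2, 0, 0, 0, 0, 0, 0, 0, 0, 0, 0, 1, 1, 0, 0, 0, 0, 0, 0, 0, 0, 1]

π[0] = 0
j=1 s[j]='b': π[1]=0 (border '')
j=2 s[j]='b': π[2]=0 (border '')
j=3 s[j]='b': π[3]=0 (border '')
j=4 s[j]='b': π[4]=0 (border '')
j=5 s[j]='c': π[5]=0 (border '')
j=6 s[j]='c': π[6]=0 (border '')
j=7 s[j]='d': π[7]=0 (border '')
j=8 s[j]='c': π[8]=0 (border '')
j=9 s[j]='b': π[9]=0 (border '')
j=10 s[j]='c': π[10]=0 (border '')
j=11 s[j]='d': π[11]=0 (border '')
j=12 s[j]='a': π[12]=1 (border 'a')
j=13 s[j]='b': π[13]=2 (border 'ab')
j=14 s[j]='b': π[14]=3 (border 'abb')
j=15 s[j]='b': π[15]=4 (border 'abbb')
j=16 s[j]='a': k: 4→0; π[16]=1 (border 'a')
j=17 s[j]='b': π[17]=2 (border 'ab')
j=18 s[j]='d': k: 2→0; π[18]=0 (border '')
j=19 s[j]='b': π[19]=0 (border '')
j=20 s[j]='d': π[20]=0 (border '')
j=21 s[j]='b': π[21]=0 (border '')
j=22 s[j]='b': π[22]=0 (border '')
j=23 s[j]='c': π[23]=0 (border '')
j=24 s[j]='d': π[24]=0 (border '')
j=25 s[j]='d': π[25]=0 (border '')
j=26 s[j]='d': π[26]=0 (border '')
j=27 s[j]='b': π[27]=0 (border '')
j=28 s[j]='a': π[28]=1 (border 'a')
j=29 s[j]='a': k: 1→0; π[29]=1 (border 'a')
j=30 s[j]='c': k: 1→0; π[30]=0 (border '')
j=31 s[j]='c': π[31]=0 (border '')
j=32 s[j]='c': π[32]=0 (border '')
j=33 s[j]='c': π[33]=0 (border '')
j=34 s[j]='d': π[34]=0 (border '')
j=35 s[j]='c': π[35]=0 (border '')
j=36 s[j]='c': π[36]=0 (border '')
j=37 s[j]='b': π[37]=0 (border '')
j=38 s[j]='a': π[38]=1 (border 'a')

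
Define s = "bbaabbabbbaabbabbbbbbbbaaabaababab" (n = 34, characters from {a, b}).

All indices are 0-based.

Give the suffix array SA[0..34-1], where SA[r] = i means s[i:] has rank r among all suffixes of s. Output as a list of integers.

rank | idx | suffix
   0 |  23 | aaabaababab
   1 |  24 | aabaababab
   2 |  27 | aababab
   3 |   2 | aabbabbbaabbabbbbbbbbaaabaababab
   4 |  10 | aabbabbbbbbbbaaabaababab
   5 |  32 | ab
   6 |  25 | abaababab
   7 |  30 | abab
   8 |  28 | ababab
   9 |   3 | abbabbbaabbabbbbbbbbaaabaababab
  10 |  11 | abbabbbbbbbbaaabaababab
  11 |   6 | abbbaabbabbbbbbbbaaabaababab
  12 |  14 | abbbbbbbbaaabaababab
  13 |  33 | b
  14 |  22 | baaabaababab
  15 |  26 | baababab
  16 |   1 | baabbabbbaabbabbbbbbbbaaabaababab
  17 |   9 | baabbabbbbbbbbaaabaababab
  18 |  31 | bab
  19 |  29 | babab
  20 |   5 | babbbaabbabbbbbbbbaaabaababab
  21 |  13 | babbbbbbbbaaabaababab
  22 |  21 | bbaaabaababab
  23 |   0 | bbaabbabbbaabbabbbbbbbbaaabaababab
  24 |   8 | bbaabbabbbbbbbbaaabaababab
  25 |   4 | bbabbbaabbabbbbbbbbaaabaababab
  26 |  12 | bbabbbbbbbbaaabaababab
  27 |  20 | bbbaaabaababab
  28 |   7 | bbbaabbabbbbbbbbaaabaababab
  29 |  19 | bbbbaaabaababab
  30 |  18 | bbbbbaaabaababab
  31 |  17 | bbbbbbaaabaababab
  32 |  16 | bbbbbbbaaabaababab
  33 |  15 | bbbbbbbbaaabaababab

[23, 24, 27, 2, 10, 32, 25, 30, 28, 3, 11, 6, 14, 33, 22, 26, 1, 9, 31, 29, 5, 13, 21, 0, 8, 4, 12, 20, 7, 19, 18, 17, 16, 15]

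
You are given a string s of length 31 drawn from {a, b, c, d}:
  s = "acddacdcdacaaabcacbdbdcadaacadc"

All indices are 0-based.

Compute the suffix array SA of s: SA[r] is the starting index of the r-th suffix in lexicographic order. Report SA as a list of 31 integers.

rank | idx | suffix
   0 |  11 | aaabcacbdbdcadaacadc
   1 |  12 | aabcacbdbdcadaacadc
   2 |  25 | aacadc
   3 |  13 | abcacbdbdcadaacadc
   4 |   9 | acaaabcacbdbdcadaacadc
   5 |  26 | acadc
   6 |  16 | acbdbdcadaacadc
   7 |   4 | acdcdacaaabcacbdbdcadaacadc
   8 |   0 | acddacdcdacaaabcacbdbdcadaacadc
   9 |  23 | adaacadc
  10 |  28 | adc
  11 |  14 | bcacbdbdcadaacadc
  12 |  18 | bdbdcadaacadc
  13 |  20 | bdcadaacadc
  14 |  30 | c
  15 |  10 | caaabcacbdbdcadaacadc
  16 |  15 | cacbdbdcadaacadc
  17 |  22 | cadaacadc
  18 |  27 | cadc
  19 |  17 | cbdbdcadaacadc
  20 |   7 | cdacaaabcacbdbdcadaacadc
  21 |   5 | cdcdacaaabcacbdbdcadaacadc
  22 |   1 | cddacdcdacaaabcacbdbdcadaacadc
  23 |  24 | daacadc
  24 |   8 | dacaaabcacbdbdcadaacadc
  25 |   3 | dacdcdacaaabcacbdbdcadaacadc
  26 |  19 | dbdcadaacadc
  27 |  29 | dc
  28 |  21 | dcadaacadc
  29 |   6 | dcdacaaabcacbdbdcadaacadc
  30 |   2 | ddacdcdacaaabcacbdbdcadaacadc

[11, 12, 25, 13, 9, 26, 16, 4, 0, 23, 28, 14, 18, 20, 30, 10, 15, 22, 27, 17, 7, 5, 1, 24, 8, 3, 19, 29, 21, 6, 2]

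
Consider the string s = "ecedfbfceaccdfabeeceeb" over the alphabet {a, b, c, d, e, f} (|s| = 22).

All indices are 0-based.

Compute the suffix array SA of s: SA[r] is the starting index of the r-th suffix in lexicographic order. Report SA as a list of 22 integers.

rank→(start, suffix):
  0 → (14, 'abeeceeb')
  1 → (9, 'accdfabeeceeb')
  2 → (21, 'b')
  3 → (15, 'beeceeb')
  4 → (5, 'bfceaccdfabeeceeb')
  5 → (10, 'ccdfabeeceeb')
  6 → (11, 'cdfabeeceeb')
  7 → (7, 'ceaccdfabeeceeb')
  8 → (1, 'cedfbfceaccdfabeeceeb')
  9 → (18, 'ceeb')
  10 → (12, 'dfabeeceeb')
  11 → (3, 'dfbfceaccdfabeeceeb')
  12 → (8, 'eaccdfabeeceeb')
  13 → (20, 'eb')
  14 → (0, 'ecedfbfceaccdfabeeceeb')
  15 → (17, 'eceeb')
  16 → (2, 'edfbfceaccdfabeeceeb')
  17 → (19, 'eeb')
  18 → (16, 'eeceeb')
  19 → (13, 'fabeeceeb')
  20 → (4, 'fbfceaccdfabeeceeb')
  21 → (6, 'fceaccdfabeeceeb')

[14, 9, 21, 15, 5, 10, 11, 7, 1, 18, 12, 3, 8, 20, 0, 17, 2, 19, 16, 13, 4, 6]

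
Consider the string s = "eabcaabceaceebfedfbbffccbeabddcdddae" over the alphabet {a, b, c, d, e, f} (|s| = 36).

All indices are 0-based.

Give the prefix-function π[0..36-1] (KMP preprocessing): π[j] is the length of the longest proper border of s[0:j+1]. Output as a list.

[0, 0, 0, 0, 0, 0, 0, 0, 1, 2, 0, 1, 1, 0, 0, 1, 0, 0, 0, 0, 0, 0, 0, 0, 0, 1, 2, 3, 0, 0, 0, 0, 0, 0, 0, 1]

π[0] = 0
j=1 s[j]='a': π[1]=0 (border '')
j=2 s[j]='b': π[2]=0 (border '')
j=3 s[j]='c': π[3]=0 (border '')
j=4 s[j]='a': π[4]=0 (border '')
j=5 s[j]='a': π[5]=0 (border '')
j=6 s[j]='b': π[6]=0 (border '')
j=7 s[j]='c': π[7]=0 (border '')
j=8 s[j]='e': π[8]=1 (border 'e')
j=9 s[j]='a': π[9]=2 (border 'ea')
j=10 s[j]='c': k: 2→0; π[10]=0 (border '')
j=11 s[j]='e': π[11]=1 (border 'e')
j=12 s[j]='e': k: 1→0; π[12]=1 (border 'e')
j=13 s[j]='b': k: 1→0; π[13]=0 (border '')
j=14 s[j]='f': π[14]=0 (border '')
j=15 s[j]='e': π[15]=1 (border 'e')
j=16 s[j]='d': k: 1→0; π[16]=0 (border '')
j=17 s[j]='f': π[17]=0 (border '')
j=18 s[j]='b': π[18]=0 (border '')
j=19 s[j]='b': π[19]=0 (border '')
j=20 s[j]='f': π[20]=0 (border '')
j=21 s[j]='f': π[21]=0 (border '')
j=22 s[j]='c': π[22]=0 (border '')
j=23 s[j]='c': π[23]=0 (border '')
j=24 s[j]='b': π[24]=0 (border '')
j=25 s[j]='e': π[25]=1 (border 'e')
j=26 s[j]='a': π[26]=2 (border 'ea')
j=27 s[j]='b': π[27]=3 (border 'eab')
j=28 s[j]='d': k: 3→0; π[28]=0 (border '')
j=29 s[j]='d': π[29]=0 (border '')
j=30 s[j]='c': π[30]=0 (border '')
j=31 s[j]='d': π[31]=0 (border '')
j=32 s[j]='d': π[32]=0 (border '')
j=33 s[j]='d': π[33]=0 (border '')
j=34 s[j]='a': π[34]=0 (border '')
j=35 s[j]='e': π[35]=1 (border 'e')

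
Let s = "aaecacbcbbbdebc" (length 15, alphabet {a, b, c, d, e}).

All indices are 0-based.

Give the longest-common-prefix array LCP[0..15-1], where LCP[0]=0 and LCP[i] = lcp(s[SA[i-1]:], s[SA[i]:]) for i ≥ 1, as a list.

sorted suffixes:
  #0 SA[0]=0  'aaecacbcbbbdebc'
  #1 SA[1]=4  'acbcbbbdebc'
  #2 SA[2]=1  'aecacbcbbbdebc'
  #3 SA[3]=8  'bbbdebc'
  #4 SA[4]=9  'bbdebc'
  #5 SA[5]=13  'bc'
  #6 SA[6]=6  'bcbbbdebc'
  #7 SA[7]=10  'bdebc'
  #8 SA[8]=14  'c'
  #9 SA[9]=3  'cacbcbbbdebc'
  #10 SA[10]=7  'cbbbdebc'
  #11 SA[11]=5  'cbcbbbdebc'
  #12 SA[12]=11  'debc'
  #13 SA[13]=12  'ebc'
  #14 SA[14]=2  'ecacbcbbbdebc'

SA = [0, 4, 1, 8, 9, 13, 6, 10, 14, 3, 7, 5, 11, 12, 2]
[i] adj suffixes → lcp
  [1] 0/4 → 1 ('a')
  [2] 4/1 → 1 ('a')
  [3] 1/8 → 0 ('')
  [4] 8/9 → 2 ('bb')
  [5] 9/13 → 1 ('b')
  [6] 13/6 → 2 ('bc')
  [7] 6/10 → 1 ('b')
  [8] 10/14 → 0 ('')
  [9] 14/3 → 1 ('c')
  [10] 3/7 → 1 ('c')
  [11] 7/5 → 2 ('cb')
  [12] 5/11 → 0 ('')
  [13] 11/12 → 0 ('')
  [14] 12/2 → 1 ('e')

[0, 1, 1, 0, 2, 1, 2, 1, 0, 1, 1, 2, 0, 0, 1]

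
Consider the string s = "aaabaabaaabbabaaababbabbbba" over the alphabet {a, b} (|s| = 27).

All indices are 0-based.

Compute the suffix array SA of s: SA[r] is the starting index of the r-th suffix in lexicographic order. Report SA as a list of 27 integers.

[26, 0, 14, 7, 4, 1, 15, 8, 12, 5, 2, 16, 9, 18, 21, 25, 13, 6, 3, 11, 17, 20, 24, 10, 19, 23, 22]

rank→(start, suffix):
  0 → (26, 'a')
  1 → (0, 'aaabaabaaabbabaaababbabbbba')
  2 → (14, 'aaababbabbbba')
  3 → (7, 'aaabbabaaababbabbbba')
  4 → (4, 'aabaaabbabaaababbabbbba')
  5 → (1, 'aabaabaaabbabaaababbabbbba')
  6 → (15, 'aababbabbbba')
  7 → (8, 'aabbabaaababbabbbba')
  8 → (12, 'abaaababbabbbba')
  9 → (5, 'abaaabbabaaababbabbbba')
  10 → (2, 'abaabaaabbabaaababbabbbba')
  11 → (16, 'ababbabbbba')
  12 → (9, 'abbabaaababbabbbba')
  13 → (18, 'abbabbbba')
  14 → (21, 'abbbba')
  15 → (25, 'ba')
  16 → (13, 'baaababbabbbba')
  17 → (6, 'baaabbabaaababbabbbba')
  18 → (3, 'baabaaabbabaaababbabbbba')
  19 → (11, 'babaaababbabbbba')
  20 → (17, 'babbabbbba')
  21 → (20, 'babbbba')
  22 → (24, 'bba')
  23 → (10, 'bbabaaababbabbbba')
  24 → (19, 'bbabbbba')
  25 → (23, 'bbba')
  26 → (22, 'bbbba')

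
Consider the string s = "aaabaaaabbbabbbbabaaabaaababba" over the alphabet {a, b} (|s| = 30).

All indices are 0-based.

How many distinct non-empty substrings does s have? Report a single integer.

rank | idx | suffix
   0 |  29 | a
   1 |   4 | aaaabbbabbbbabaaabaaababba
   2 |   0 | aaabaaaabbbabbbbabaaabaaababba
   3 |  18 | aaabaaababba
   4 |  22 | aaababba
   5 |   5 | aaabbbabbbbabaaabaaababba
   6 |   1 | aabaaaabbbabbbbabaaabaaababba
   7 |  19 | aabaaababba
   8 |  23 | aababba
   9 |   6 | aabbbabbbbabaaabaaababba
  10 |   2 | abaaaabbbabbbbabaaabaaababba
  11 |  16 | abaaabaaababba
  12 |  20 | abaaababba
  13 |  24 | ababba
  14 |  26 | abba
  15 |   7 | abbbabbbbabaaabaaababba
  16 |  11 | abbbbabaaabaaababba
  17 |  28 | ba
  18 |   3 | baaaabbbabbbbabaaabaaababba
  19 |  17 | baaabaaababba
  20 |  21 | baaababba
  21 |  15 | babaaabaaababba
  22 |  25 | babba
  23 |  10 | babbbbabaaabaaababba
  24 |  27 | bba
  25 |  14 | bbabaaabaaababba
  26 |   9 | bbabbbbabaaabaaababba
  27 |  13 | bbbabaaabaaababba
  28 |   8 | bbbabbbbabaaabaaababba
  29 |  12 | bbbbabaaabaaababba

SA = [29, 4, 0, 18, 22, 5, 1, 19, 23, 6, 2, 16, 20, 24, 26, 7, 11, 28, 3, 17, 21, 15, 25, 10, 27, 14, 9, 13, 8, 12]
[i] adj suffixes → lcp
  [1] 29/4 → 1 ('a')
  [2] 4/0 → 3 ('aaa')
  [3] 0/18 → 7 ('aaabaaa')
  [4] 18/22 → 5 ('aaaba')
  [5] 22/5 → 4 ('aaab')
  [6] 5/1 → 2 ('aa')
  [7] 1/19 → 6 ('aabaaa')
  [8] 19/23 → 4 ('aaba')
  [9] 23/6 → 3 ('aab')
  [10] 6/2 → 1 ('a')
  [11] 2/16 → 5 ('abaaa')
  [12] 16/20 → 7 ('abaaaba')
  [13] 20/24 → 3 ('aba')
  [14] 24/26 → 2 ('ab')
  [15] 26/7 → 3 ('abb')
  [16] 7/11 → 4 ('abbb')
  [17] 11/28 → 0 ('')
  [18] 28/3 → 2 ('ba')
  [19] 3/17 → 4 ('baaa')
  [20] 17/21 → 6 ('baaaba')
  [21] 21/15 → 2 ('ba')
  [22] 15/25 → 3 ('bab')
  [23] 25/10 → 4 ('babb')
  [24] 10/27 → 1 ('b')
  [25] 27/14 → 3 ('bba')
  [26] 14/9 → 4 ('bbab')
  [27] 9/13 → 2 ('bb')
  [28] 13/8 → 5 ('bbbab')
  [29] 8/12 → 3 ('bbb')

n(n+1)/2 = 30·31/2 = 465
Σ LCP = 0 + 1 + 3 + 7 + 5 + 4 + 2 + 6 + 4 + 3 + 1 + 5 + 7 + 3 + 2 + 3 + 4 + 0 + 2 + 4 + 6 + 2 + 3 + 4 + 1 + 3 + 4 + 2 + 5 + 3 = 99
distinct = 465 − 99 = 366

366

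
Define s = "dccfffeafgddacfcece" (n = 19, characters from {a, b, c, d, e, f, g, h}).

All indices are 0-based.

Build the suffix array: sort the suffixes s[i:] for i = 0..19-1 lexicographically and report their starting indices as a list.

rank | idx | suffix
   0 |  12 | acfcece
   1 |   7 | afgddacfcece
   2 |   1 | ccfffeafgddacfcece
   3 |  17 | ce
   4 |  15 | cece
   5 |  13 | cfcece
   6 |   2 | cfffeafgddacfcece
   7 |  11 | dacfcece
   8 |   0 | dccfffeafgddacfcece
   9 |  10 | ddacfcece
  10 |  18 | e
  11 |   6 | eafgddacfcece
  12 |  16 | ece
  13 |  14 | fcece
  14 |   5 | feafgddacfcece
  15 |   4 | ffeafgddacfcece
  16 |   3 | fffeafgddacfcece
  17 |   8 | fgddacfcece
  18 |   9 | gddacfcece

[12, 7, 1, 17, 15, 13, 2, 11, 0, 10, 18, 6, 16, 14, 5, 4, 3, 8, 9]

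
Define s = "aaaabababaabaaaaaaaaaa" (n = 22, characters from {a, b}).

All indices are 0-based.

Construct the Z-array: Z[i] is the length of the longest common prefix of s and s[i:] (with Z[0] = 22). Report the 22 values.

Z[0]=22
i=1: fresh scan; Z[1]=3 grow→box=[1,4)
i=2: min(r-i=2, Z[1]=3)=2; Z[2]=2
i=3: min(r-i=1, Z[2]=2)=1; Z[3]=1
i=4: fresh scan; Z[4]=0
i=5: fresh scan; Z[5]=1 grow→box=[5,6)
i=6: fresh scan; Z[6]=0
i=7: fresh scan; Z[7]=1 grow→box=[7,8)
i=8: fresh scan; Z[8]=0
i=9: fresh scan; Z[9]=2 grow→box=[9,11)
i=10: min(r-i=1, Z[1]=3)=1; Z[10]=1
i=11: fresh scan; Z[11]=0
i=12: fresh scan; Z[12]=4 grow→box=[12,16)
i=13: min(r-i=3, Z[1]=3)=3; Z[13]=4 grow→box=[13,17)
i=14: min(r-i=3, Z[1]=3)=3; Z[14]=4 grow→box=[14,18)
i=15: min(r-i=3, Z[1]=3)=3; Z[15]=4 grow→box=[15,19)
i=16: min(r-i=3, Z[1]=3)=3; Z[16]=4 grow→box=[16,20)
i=17: min(r-i=3, Z[1]=3)=3; Z[17]=4 grow→box=[17,21)
i=18: min(r-i=3, Z[1]=3)=3; Z[18]=4 grow→box=[18,22)
i=19: min(r-i=3, Z[1]=3)=3; Z[19]=3
i=20: min(r-i=2, Z[2]=2)=2; Z[20]=2
i=21: min(r-i=1, Z[3]=1)=1; Z[21]=1

[22, 3, 2, 1, 0, 1, 0, 1, 0, 2, 1, 0, 4, 4, 4, 4, 4, 4, 4, 3, 2, 1]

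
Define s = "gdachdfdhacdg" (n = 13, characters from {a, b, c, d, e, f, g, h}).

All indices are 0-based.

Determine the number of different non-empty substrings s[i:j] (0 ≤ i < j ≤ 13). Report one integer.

83

rank | idx | suffix
   0 |   9 | acdg
   1 |   2 | achdfdhacdg
   2 |  10 | cdg
   3 |   3 | chdfdhacdg
   4 |   1 | dachdfdhacdg
   5 |   5 | dfdhacdg
   6 |  11 | dg
   7 |   7 | dhacdg
   8 |   6 | fdhacdg
   9 |  12 | g
  10 |   0 | gdachdfdhacdg
  11 |   8 | hacdg
  12 |   4 | hdfdhacdg

SA = [9, 2, 10, 3, 1, 5, 11, 7, 6, 12, 0, 8, 4]
[i] adj suffixes → lcp
  [1] 9/2 → 2 ('ac')
  [2] 2/10 → 0 ('')
  [3] 10/3 → 1 ('c')
  [4] 3/1 → 0 ('')
  [5] 1/5 → 1 ('d')
  [6] 5/11 → 1 ('d')
  [7] 11/7 → 1 ('d')
  [8] 7/6 → 0 ('')
  [9] 6/12 → 0 ('')
  [10] 12/0 → 1 ('g')
  [11] 0/8 → 0 ('')
  [12] 8/4 → 1 ('h')

n(n+1)/2 = 13·14/2 = 91
Σ LCP = 0 + 2 + 0 + 1 + 0 + 1 + 1 + 1 + 0 + 0 + 1 + 0 + 1 = 8
distinct = 91 − 8 = 83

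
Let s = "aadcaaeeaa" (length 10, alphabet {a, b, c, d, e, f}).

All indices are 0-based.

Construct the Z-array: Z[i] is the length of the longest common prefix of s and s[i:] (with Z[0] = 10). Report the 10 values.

[10, 1, 0, 0, 2, 1, 0, 0, 2, 1]

Z[0]=10
i=1: outside box; Z[1]=1 scan→box=[1,2)
i=2: outside box; Z[2]=0
i=3: outside box; Z[3]=0
i=4: outside box; Z[4]=2 scan→box=[4,6)
i=5: min(r-i=1, Z[1]=1)=1; Z[5]=1
i=6: outside box; Z[6]=0
i=7: outside box; Z[7]=0
i=8: outside box; Z[8]=2 scan→box=[8,10)
i=9: min(r-i=1, Z[1]=1)=1; Z[9]=1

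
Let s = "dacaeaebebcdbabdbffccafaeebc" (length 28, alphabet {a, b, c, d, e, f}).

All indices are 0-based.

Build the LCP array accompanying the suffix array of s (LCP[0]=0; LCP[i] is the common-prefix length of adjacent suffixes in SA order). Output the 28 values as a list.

[0, 1, 1, 2, 2, 1, 0, 1, 2, 1, 1, 1, 0, 1, 2, 1, 1, 0, 1, 2, 0, 1, 3, 2, 1, 0, 1, 1]

sorted suffixes:
  #0 SA[0]=13  'abdbffccafaeebc'
  #1 SA[1]=1  'acaeaebebcdbabdbffccafaeebc'
  #2 SA[2]=3  'aeaebebcdbabdbffccafaeebc'
  #3 SA[3]=5  'aebebcdbabdbffccafaeebc'
  #4 SA[4]=23  'aeebc'
  #5 SA[5]=21  'afaeebc'
  #6 SA[6]=12  'babdbffccafaeebc'
  #7 SA[7]=26  'bc'
  #8 SA[8]=9  'bcdbabdbffccafaeebc'
  #9 SA[9]=14  'bdbffccafaeebc'
  #10 SA[10]=7  'bebcdbabdbffccafaeebc'
  #11 SA[11]=16  'bffccafaeebc'
  #12 SA[12]=27  'c'
  #13 SA[13]=2  'caeaebebcdbabdbffccafaeebc'
  #14 SA[14]=20  'cafaeebc'
  #15 SA[15]=19  'ccafaeebc'
  #16 SA[16]=10  'cdbabdbffccafaeebc'
  #17 SA[17]=0  'dacaeaebebcdbabdbffccafaeebc'
  #18 SA[18]=11  'dbabdbffccafaeebc'
  #19 SA[19]=15  'dbffccafaeebc'
  #20 SA[20]=4  'eaebebcdbabdbffccafaeebc'
  #21 SA[21]=25  'ebc'
  #22 SA[22]=8  'ebcdbabdbffccafaeebc'
  #23 SA[23]=6  'ebebcdbabdbffccafaeebc'
  #24 SA[24]=24  'eebc'
  #25 SA[25]=22  'faeebc'
  #26 SA[26]=18  'fccafaeebc'
  #27 SA[27]=17  'ffccafaeebc'

SA = [13, 1, 3, 5, 23, 21, 12, 26, 9, 14, 7, 16, 27, 2, 20, 19, 10, 0, 11, 15, 4, 25, 8, 6, 24, 22, 18, 17]
rank  pair      lcp
   1  s[13:],s[1:]  1  'a'
   2  s[1:],s[3:]  1  'a'
   3  s[3:],s[5:]  2  'ae'
   4  s[5:],s[23:]  2  'ae'
   5  s[23:],s[21:]  1  'a'
   6  s[21:],s[12:]  0  ''
   7  s[12:],s[26:]  1  'b'
   8  s[26:],s[9:]  2  'bc'
   9  s[9:],s[14:]  1  'b'
  10  s[14:],s[7:]  1  'b'
  11  s[7:],s[16:]  1  'b'
  12  s[16:],s[27:]  0  ''
  13  s[27:],s[2:]  1  'c'
  14  s[2:],s[20:]  2  'ca'
  15  s[20:],s[19:]  1  'c'
  16  s[19:],s[10:]  1  'c'
  17  s[10:],s[0:]  0  ''
  18  s[0:],s[11:]  1  'd'
  19  s[11:],s[15:]  2  'db'
  20  s[15:],s[4:]  0  ''
  21  s[4:],s[25:]  1  'e'
  22  s[25:],s[8:]  3  'ebc'
  23  s[8:],s[6:]  2  'eb'
  24  s[6:],s[24:]  1  'e'
  25  s[24:],s[22:]  0  ''
  26  s[22:],s[18:]  1  'f'
  27  s[18:],s[17:]  1  'f'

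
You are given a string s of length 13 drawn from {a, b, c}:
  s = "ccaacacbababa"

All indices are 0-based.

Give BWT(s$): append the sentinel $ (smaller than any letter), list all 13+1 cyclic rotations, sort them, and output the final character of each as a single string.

rank  rotation        last
    0  $ccaacacbababa  a
    1  a$ccaacacbabab  b
    2  aacacbababa$cc  c
    3  aba$ccaacacbab  b
    4  ababa$ccaacacb  b
    5  acacbababa$cca  a
    6  acbababa$ccaac  c
    7  ba$ccaacacbaba  a
    8  baba$ccaacacba  a
    9  bababa$ccaacac  c
   10  caacacbababa$c  c
   11  cacbababa$ccaa  a
   12  cbababa$ccaaca  a
   13  ccaacacbababa$  $

abcbbacaaccaa$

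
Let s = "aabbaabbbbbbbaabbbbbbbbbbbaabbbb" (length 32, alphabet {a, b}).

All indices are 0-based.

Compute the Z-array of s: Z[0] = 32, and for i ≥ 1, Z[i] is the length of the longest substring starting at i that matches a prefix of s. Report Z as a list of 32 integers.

[32, 1, 0, 0, 4, 1, 0, 0, 0, 0, 0, 0, 0, 4, 1, 0, 0, 0, 0, 0, 0, 0, 0, 0, 0, 0, 4, 1, 0, 0, 0, 0]

Z[0]=32
i=1: outside box; Z[1]=1 grow→box=[1,2)
i=2: outside box; Z[2]=0
i=3: outside box; Z[3]=0
i=4: outside box; Z[4]=4 grow→box=[4,8)
i=5: min(r-i=3, Z[1]=1)=1; Z[5]=1
i=6: min(r-i=2, Z[2]=0)=0; Z[6]=0
i=7: min(r-i=1, Z[3]=0)=0; Z[7]=0
i=8: outside box; Z[8]=0
i=9: outside box; Z[9]=0
i=10: outside box; Z[10]=0
i=11: outside box; Z[11]=0
i=12: outside box; Z[12]=0
i=13: outside box; Z[13]=4 grow→box=[13,17)
i=14: min(r-i=3, Z[1]=1)=1; Z[14]=1
i=15: min(r-i=2, Z[2]=0)=0; Z[15]=0
i=16: min(r-i=1, Z[3]=0)=0; Z[16]=0
i=17: outside box; Z[17]=0
i=18: outside box; Z[18]=0
i=19: outside box; Z[19]=0
i=20: outside box; Z[20]=0
i=21: outside box; Z[21]=0
i=22: outside box; Z[22]=0
i=23: outside box; Z[23]=0
i=24: outside box; Z[24]=0
i=25: outside box; Z[25]=0
i=26: outside box; Z[26]=4 grow→box=[26,30)
i=27: min(r-i=3, Z[1]=1)=1; Z[27]=1
i=28: min(r-i=2, Z[2]=0)=0; Z[28]=0
i=29: min(r-i=1, Z[3]=0)=0; Z[29]=0
i=30: outside box; Z[30]=0
i=31: outside box; Z[31]=0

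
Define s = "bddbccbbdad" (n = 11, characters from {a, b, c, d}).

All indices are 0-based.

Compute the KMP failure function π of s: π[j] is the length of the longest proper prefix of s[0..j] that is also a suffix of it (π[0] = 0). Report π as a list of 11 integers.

[0, 0, 0, 1, 0, 0, 1, 1, 2, 0, 0]

π[0] = 0
j=1 s[j]='d': π[1]=0 (border '')
j=2 s[j]='d': π[2]=0 (border '')
j=3 s[j]='b': π[3]=1 (border 'b')
j=4 s[j]='c': k: 1→0; π[4]=0 (border '')
j=5 s[j]='c': π[5]=0 (border '')
j=6 s[j]='b': π[6]=1 (border 'b')
j=7 s[j]='b': k: 1→0; π[7]=1 (border 'b')
j=8 s[j]='d': π[8]=2 (border 'bd')
j=9 s[j]='a': k: 2→0; π[9]=0 (border '')
j=10 s[j]='d': π[10]=0 (border '')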